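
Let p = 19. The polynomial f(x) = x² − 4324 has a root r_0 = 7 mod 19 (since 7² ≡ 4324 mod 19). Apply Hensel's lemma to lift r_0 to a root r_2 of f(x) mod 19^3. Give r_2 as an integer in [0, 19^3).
r_2 = 4928 (mod 6859)

Hensel's recurrence: r_{i+1} = r_i − f(r_i)·(f′(r_i))^{-1} mod 19^{i+2}, with f′(x) = 2x. Iterate:
  r_0 = 7 (mod 19)
  r_1 = 235 (mod 361)
  r_2 = 4928 (mod 6859)
Final: r_2 = 4928, and one checks f(r_2) ≡ 0 mod 19^3.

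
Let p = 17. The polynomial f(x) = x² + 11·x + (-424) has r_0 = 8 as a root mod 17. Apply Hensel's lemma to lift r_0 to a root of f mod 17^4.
r_3 = 36507 (mod 83521)

Hensel: r_{i+1} = r_i − f(r_i)·(f′(r_i))^{-1} mod 17^{i+2}, f′(x) = 2x + 11. Iterate:
  r_0 = 8 (mod 17)
  r_1 = 93 (mod 289)
  r_2 = 2116 (mod 4913)
  r_3 = 36507 (mod 83521)
Final: r = 36507 satisfies f(r) ≡ 0 mod 17^4.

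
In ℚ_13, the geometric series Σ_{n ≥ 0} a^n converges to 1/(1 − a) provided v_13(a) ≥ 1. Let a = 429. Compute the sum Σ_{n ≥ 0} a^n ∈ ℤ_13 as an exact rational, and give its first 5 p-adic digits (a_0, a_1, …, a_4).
Σ a^n = 1/(1 − a) = -1/428;  first 5 digits = (1, 7, 12, 10, 10)

v_13(a) = 1 ≥ 1, so the series converges in ℤ_13 to 1/(1 − a) = 1/(1 − 429) = -1/428. Expand this rational in ℤ_13: compute digits iteratively via d_i = x_i mod 13, x_{i+1} = (x_i − d_i)/13. The first 5 digits are (1, 7, 12, 10, 10).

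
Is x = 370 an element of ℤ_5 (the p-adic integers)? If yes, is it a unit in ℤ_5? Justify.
x ∈ ℤ_5 but not a unit; v_5(x) = 1 > 0

ℤ_5 = {x ∈ ℚ_5 : v_5(x) ≥ 0} and ℤ_5^× = {x ∈ ℤ_5 : v_5(x) = 0}. Here v_5(370) = v_5(num) − v_5(den) = 1; compare against these criteria.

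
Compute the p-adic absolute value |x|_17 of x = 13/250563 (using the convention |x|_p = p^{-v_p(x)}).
|13/250563|_17 = 83521

Step 1 — compute v_17(x) by factoring powers of 17 out of the numerator and denominator: v_17(13/250563) = -4. Step 2 — apply |x|_p = p^{-v_p(x)} = 17^{4} = 83521.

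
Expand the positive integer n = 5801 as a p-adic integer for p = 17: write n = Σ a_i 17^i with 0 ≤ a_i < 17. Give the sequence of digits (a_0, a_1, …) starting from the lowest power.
(a_0, a_1, …) = (4, 1, 3, 1)

Repeated division by 17 gives the digits low-to-high: 5801 = 4 + 1·17^1 + 3·17^2 + 1·17^3. Digit sequence: (4, 1, 3, 1).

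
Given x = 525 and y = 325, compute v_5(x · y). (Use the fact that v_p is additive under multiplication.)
v_5(170625) = 4

v_p(x) = 2 (factor: 525 = 5^2 · 21); v_p(y) = 2 (factor: 325 = 5^2 · 13). Additivity: v_p(xy) = v_p(x) + v_p(y) = 2 + 2 = 4. (Direct check: xy = 170625 = 5^4 · (273).)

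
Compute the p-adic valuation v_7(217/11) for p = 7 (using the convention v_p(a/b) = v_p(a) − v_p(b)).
v_7(217/11) = 1

Factor powers of 7 from the numerator and denominator of the reduced fraction: 217 = 7^1 · 31 and 11 = 7^0 · 11. Apply v_p(a/b) = v_p(a) − v_p(b): v_7(217/11) = 1 − 0 = 1.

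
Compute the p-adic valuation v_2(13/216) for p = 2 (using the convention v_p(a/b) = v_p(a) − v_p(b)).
v_2(13/216) = -3

Factor powers of 2 from the numerator and denominator of the reduced fraction: 13 = 2^0 · 13 and 216 = 2^3 · 27. Apply v_p(a/b) = v_p(a) − v_p(b): v_2(13/216) = 0 − 3 = -3.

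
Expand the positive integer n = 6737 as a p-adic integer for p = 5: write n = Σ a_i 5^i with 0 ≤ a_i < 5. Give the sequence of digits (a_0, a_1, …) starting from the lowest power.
(a_0, a_1, …) = (2, 2, 4, 3, 0, 2)

Repeated division by 5 gives the digits low-to-high: 6737 = 2 + 2·5^1 + 4·5^2 + 3·5^3 + 2·5^5. Digit sequence: (2, 2, 4, 3, 0, 2).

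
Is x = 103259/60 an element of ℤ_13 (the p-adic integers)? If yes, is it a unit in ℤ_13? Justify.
x ∈ ℤ_13 but not a unit; v_13(x) = 3 > 0

ℤ_13 = {x ∈ ℚ_13 : v_13(x) ≥ 0} and ℤ_13^× = {x ∈ ℤ_13 : v_13(x) = 0}. Here v_13(103259/60) = v_13(num) − v_13(den) = 3; compare against these criteria.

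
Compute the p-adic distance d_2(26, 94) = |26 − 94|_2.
d_2(26, 94) = 1/4

Step 1 — x − y = 26 − 94 = -68. Step 2 — v_2(-68) = 2 (factor: -68 = −(2^2 · 17); the sign does not affect v_p). Step 3 — |x − y|_2 = 2^{-2} = 1/4.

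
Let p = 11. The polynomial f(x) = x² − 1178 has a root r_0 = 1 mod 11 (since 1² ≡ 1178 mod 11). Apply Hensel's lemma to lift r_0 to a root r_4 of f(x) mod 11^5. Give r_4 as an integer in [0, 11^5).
r_4 = 54858 (mod 161051)

Hensel's recurrence: r_{i+1} = r_i − f(r_i)·(f′(r_i))^{-1} mod 11^{i+2}, with f′(x) = 2x. Iterate:
  r_0 = 1 (mod 11)
  r_1 = 45 (mod 121)
  r_2 = 287 (mod 1331)
  r_3 = 10935 (mod 14641)
  r_4 = 54858 (mod 161051)
Final: r_4 = 54858, and one checks f(r_4) ≡ 0 mod 11^5.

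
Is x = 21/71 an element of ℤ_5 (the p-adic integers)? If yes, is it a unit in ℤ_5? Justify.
x ∈ ℤ_5^× (unit); v_5(x) = 0

ℤ_5 = {x ∈ ℚ_5 : v_5(x) ≥ 0} and ℤ_5^× = {x ∈ ℤ_5 : v_5(x) = 0}. Here v_5(21/71) = v_5(num) − v_5(den) = 0; compare against these criteria.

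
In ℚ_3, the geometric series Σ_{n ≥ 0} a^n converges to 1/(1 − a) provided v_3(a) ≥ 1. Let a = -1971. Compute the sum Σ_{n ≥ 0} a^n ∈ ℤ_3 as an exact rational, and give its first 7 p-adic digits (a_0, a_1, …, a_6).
Σ a^n = 1/(1 − a) = 1/1972;  first 7 digits = (1, 0, 0, 2, 2, 0, 1)

v_3(a) = 3 ≥ 1, so the series converges in ℤ_3 to 1/(1 − a) = 1/(1 − (-1971)) = 1/1972. Expand this rational in ℤ_3: compute digits iteratively via d_i = x_i mod 3, x_{i+1} = (x_i − d_i)/3. The first 7 digits are (1, 0, 0, 2, 2, 0, 1).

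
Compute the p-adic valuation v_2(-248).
v_2(-248) = 3

v_2(n) is the largest exponent k such that 2^k divides n. Factor out: -248 = -2^3 · 31. (Sign doesn't affect v_p.) So v_2(-248) = 3.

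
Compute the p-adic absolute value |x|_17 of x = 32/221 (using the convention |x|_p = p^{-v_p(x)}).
|32/221|_17 = 17

Step 1 — compute v_17(x) by factoring powers of 17 out of the numerator and denominator: v_17(32/221) = -1. Step 2 — apply |x|_p = p^{-v_p(x)} = 17^{1} = 17.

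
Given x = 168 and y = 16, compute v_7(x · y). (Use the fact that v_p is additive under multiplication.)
v_7(2688) = 1

v_p(x) = 1 (factor: 168 = 7^1 · 24); v_p(y) = 0 (factor: 16 = 7^0 · 16). Additivity: v_p(xy) = v_p(x) + v_p(y) = 1 + 0 = 1. (Direct check: xy = 2688 = 7^1 · (384).)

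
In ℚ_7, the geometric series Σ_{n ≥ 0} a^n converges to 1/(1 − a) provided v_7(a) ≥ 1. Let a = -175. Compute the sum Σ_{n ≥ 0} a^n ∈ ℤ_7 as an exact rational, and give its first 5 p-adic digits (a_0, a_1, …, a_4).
Σ a^n = 1/(1 − a) = 1/176;  first 5 digits = (1, 3, 5, 3, 3)

v_7(a) = 1 ≥ 1, so the series converges in ℤ_7 to 1/(1 − a) = 1/(1 − (-175)) = 1/176. Expand this rational in ℤ_7: compute digits iteratively via d_i = x_i mod 7, x_{i+1} = (x_i − d_i)/7. The first 5 digits are (1, 3, 5, 3, 3).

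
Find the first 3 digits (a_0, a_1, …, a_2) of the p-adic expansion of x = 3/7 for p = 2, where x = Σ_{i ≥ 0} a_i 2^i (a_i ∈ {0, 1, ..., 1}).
(a_0, …, a_2) = (1, 0, 1)

v_2(3/7) = 0 (numerator and denominator both coprime to 2), so x ∈ ℤ_2^×. Compute digits iteratively via a_i = x_i mod 2, x_{i+1} = (x_i − a_i)/2, with x_0 = x:
  x_0 = 3/7;  a_0 = 1;  x_1 = (x_0 − 1)/2 = -2/7
  x_1 = -2/7;  a_1 = 0;  x_2 = (x_1 − 0)/2 = -1/7
  x_2 = -1/7;  a_2 = 1;  x_3 = (x_2 − 1)/2 = -4/7
Digits: (1, 0, 1).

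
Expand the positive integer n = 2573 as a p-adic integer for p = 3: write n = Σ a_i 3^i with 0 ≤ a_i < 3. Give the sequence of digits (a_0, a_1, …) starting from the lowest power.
(a_0, a_1, …) = (2, 2, 0, 2, 1, 1, 0, 1)

Repeated division by 3 gives the digits low-to-high: 2573 = 2 + 2·3^1 + 2·3^3 + 1·3^4 + 1·3^5 + 1·3^7. Digit sequence: (2, 2, 0, 2, 1, 1, 0, 1).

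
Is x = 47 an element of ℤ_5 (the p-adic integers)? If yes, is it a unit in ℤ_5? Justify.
x ∈ ℤ_5^× (unit); v_5(x) = 0

ℤ_5 = {x ∈ ℚ_5 : v_5(x) ≥ 0} and ℤ_5^× = {x ∈ ℤ_5 : v_5(x) = 0}. Here v_5(47) = v_5(num) − v_5(den) = 0; compare against these criteria.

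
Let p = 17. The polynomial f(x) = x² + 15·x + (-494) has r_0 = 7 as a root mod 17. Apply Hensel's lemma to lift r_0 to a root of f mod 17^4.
r_3 = 21036 (mod 83521)

Hensel: r_{i+1} = r_i − f(r_i)·(f′(r_i))^{-1} mod 17^{i+2}, f′(x) = 2x + 15. Iterate:
  r_0 = 7 (mod 17)
  r_1 = 228 (mod 289)
  r_2 = 1384 (mod 4913)
  r_3 = 21036 (mod 83521)
Final: r = 21036 satisfies f(r) ≡ 0 mod 17^4.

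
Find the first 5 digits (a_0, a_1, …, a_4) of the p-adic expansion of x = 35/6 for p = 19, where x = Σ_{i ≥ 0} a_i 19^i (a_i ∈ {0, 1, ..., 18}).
(a_0, …, a_4) = (9, 3, 3, 3, 3)

v_19(35/6) = 0 (numerator and denominator both coprime to 19), so x ∈ ℤ_19^×. Compute digits iteratively via a_i = x_i mod 19, x_{i+1} = (x_i − a_i)/19, with x_0 = x:
  x_0 = 35/6;  a_0 = 9;  x_1 = (x_0 − 9)/19 = -1/6
  x_1 = -1/6;  a_1 = 3;  x_2 = (x_1 − 3)/19 = -1/6
  x_2 = -1/6;  a_2 = 3;  x_3 = (x_2 − 3)/19 = -1/6
  x_3 = -1/6;  a_3 = 3;  x_4 = (x_3 − 3)/19 = -1/6
  x_4 = -1/6;  a_4 = 3;  x_5 = (x_4 − 3)/19 = -1/6
Digits: (9, 3, 3, 3, 3).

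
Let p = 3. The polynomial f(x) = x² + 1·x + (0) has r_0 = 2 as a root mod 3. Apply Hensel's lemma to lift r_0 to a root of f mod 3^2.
r_1 = 8 (mod 9)

Hensel: r_{i+1} = r_i − f(r_i)·(f′(r_i))^{-1} mod 3^{i+2}, f′(x) = 2x + 1. Iterate:
  r_0 = 2 (mod 3)
  r_1 = 8 (mod 9)
Final: r = 8 satisfies f(r) ≡ 0 mod 3^2.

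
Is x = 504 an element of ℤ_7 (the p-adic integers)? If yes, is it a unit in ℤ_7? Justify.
x ∈ ℤ_7 but not a unit; v_7(x) = 1 > 0

ℤ_7 = {x ∈ ℚ_7 : v_7(x) ≥ 0} and ℤ_7^× = {x ∈ ℤ_7 : v_7(x) = 0}. Here v_7(504) = v_7(num) − v_7(den) = 1; compare against these criteria.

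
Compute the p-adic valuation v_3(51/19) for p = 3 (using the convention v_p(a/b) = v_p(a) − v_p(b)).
v_3(51/19) = 1

Factor powers of 3 from the numerator and denominator of the reduced fraction: 51 = 3^1 · 17 and 19 = 3^0 · 19. Apply v_p(a/b) = v_p(a) − v_p(b): v_3(51/19) = 1 − 0 = 1.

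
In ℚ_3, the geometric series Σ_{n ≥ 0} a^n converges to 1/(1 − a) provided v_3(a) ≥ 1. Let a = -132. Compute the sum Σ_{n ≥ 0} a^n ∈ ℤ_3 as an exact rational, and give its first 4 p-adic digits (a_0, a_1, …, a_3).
Σ a^n = 1/(1 − a) = 1/133;  first 4 digits = (1, 1, 1, 2)

v_3(a) = 1 ≥ 1, so the series converges in ℤ_3 to 1/(1 − a) = 1/(1 − (-132)) = 1/133. Expand this rational in ℤ_3: compute digits iteratively via d_i = x_i mod 3, x_{i+1} = (x_i − d_i)/3. The first 4 digits are (1, 1, 1, 2).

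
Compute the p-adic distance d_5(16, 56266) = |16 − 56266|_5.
d_5(16, 56266) = 1/3125

Step 1 — x − y = 16 − 56266 = -56250. Step 2 — v_5(-56250) = 5 (factor: -56250 = −(5^5 · 18); the sign does not affect v_p). Step 3 — |x − y|_5 = 5^{-5} = 1/3125.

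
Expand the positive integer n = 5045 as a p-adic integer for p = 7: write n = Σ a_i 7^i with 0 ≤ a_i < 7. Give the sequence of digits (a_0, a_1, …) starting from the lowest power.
(a_0, a_1, …) = (5, 6, 4, 0, 2)

Repeated division by 7 gives the digits low-to-high: 5045 = 5 + 6·7^1 + 4·7^2 + 2·7^4. Digit sequence: (5, 6, 4, 0, 2).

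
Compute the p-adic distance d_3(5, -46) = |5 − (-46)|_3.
d_3(5, -46) = 1/3

Step 1 — x − y = 5 − (-46) = 51. Step 2 — v_3(51) = 1 (factor: 51 = (3^1 · 17); the sign does not affect v_p). Step 3 — |x − y|_3 = 3^{-1} = 1/3.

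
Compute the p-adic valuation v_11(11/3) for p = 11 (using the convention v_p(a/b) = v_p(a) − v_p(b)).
v_11(11/3) = 1

Factor powers of 11 from the numerator and denominator of the reduced fraction: 11 = 11^1 · 1 and 3 = 11^0 · 3. Apply v_p(a/b) = v_p(a) − v_p(b): v_11(11/3) = 1 − 0 = 1.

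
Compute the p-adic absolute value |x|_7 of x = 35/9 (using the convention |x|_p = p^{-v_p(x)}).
|35/9|_7 = 1/7

Step 1 — compute v_7(x) by factoring powers of 7 out of the numerator and denominator: v_7(35/9) = 1. Step 2 — apply |x|_p = p^{-v_p(x)} = 7^{-1} = 1/7.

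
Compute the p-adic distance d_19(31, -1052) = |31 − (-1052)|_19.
d_19(31, -1052) = 1/361

Step 1 — x − y = 31 − (-1052) = 1083. Step 2 — v_19(1083) = 2 (factor: 1083 = (19^2 · 3); the sign does not affect v_p). Step 3 — |x − y|_19 = 19^{-2} = 1/361.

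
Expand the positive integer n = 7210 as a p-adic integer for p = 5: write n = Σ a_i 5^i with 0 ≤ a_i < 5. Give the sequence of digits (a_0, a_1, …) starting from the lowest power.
(a_0, a_1, …) = (0, 2, 3, 2, 1, 2)

Repeated division by 5 gives the digits low-to-high: 7210 = 2·5^1 + 3·5^2 + 2·5^3 + 1·5^4 + 2·5^5. Digit sequence: (0, 2, 3, 2, 1, 2).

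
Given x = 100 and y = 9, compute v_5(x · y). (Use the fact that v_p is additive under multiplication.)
v_5(900) = 2

v_p(x) = 2 (factor: 100 = 5^2 · 4); v_p(y) = 0 (factor: 9 = 5^0 · 9). Additivity: v_p(xy) = v_p(x) + v_p(y) = 2 + 0 = 2. (Direct check: xy = 900 = 5^2 · (36).)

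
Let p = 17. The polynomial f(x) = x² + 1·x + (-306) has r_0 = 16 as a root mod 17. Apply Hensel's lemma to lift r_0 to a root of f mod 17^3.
r_2 = 4895 (mod 4913)

Hensel: r_{i+1} = r_i − f(r_i)·(f′(r_i))^{-1} mod 17^{i+2}, f′(x) = 2x + 1. Iterate:
  r_0 = 16 (mod 17)
  r_1 = 271 (mod 289)
  r_2 = 4895 (mod 4913)
Final: r = 4895 satisfies f(r) ≡ 0 mod 17^3.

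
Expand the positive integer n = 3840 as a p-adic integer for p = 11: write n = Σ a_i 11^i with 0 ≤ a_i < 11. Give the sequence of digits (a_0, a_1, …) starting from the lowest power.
(a_0, a_1, …) = (1, 8, 9, 2)

Repeated division by 11 gives the digits low-to-high: 3840 = 1 + 8·11^1 + 9·11^2 + 2·11^3. Digit sequence: (1, 8, 9, 2).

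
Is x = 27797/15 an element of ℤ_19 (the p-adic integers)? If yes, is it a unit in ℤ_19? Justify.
x ∈ ℤ_19 but not a unit; v_19(x) = 2 > 0

ℤ_19 = {x ∈ ℚ_19 : v_19(x) ≥ 0} and ℤ_19^× = {x ∈ ℤ_19 : v_19(x) = 0}. Here v_19(27797/15) = v_19(num) − v_19(den) = 2; compare against these criteria.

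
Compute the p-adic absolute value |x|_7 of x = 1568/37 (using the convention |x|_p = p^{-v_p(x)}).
|1568/37|_7 = 1/49

Step 1 — compute v_7(x) by factoring powers of 7 out of the numerator and denominator: v_7(1568/37) = 2. Step 2 — apply |x|_p = p^{-v_p(x)} = 7^{-2} = 1/49.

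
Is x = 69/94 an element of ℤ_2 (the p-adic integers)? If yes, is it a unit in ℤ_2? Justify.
x ∉ ℤ_2 (v_2(x) = -1 < 0)

ℤ_2 = {x ∈ ℚ_2 : v_2(x) ≥ 0} and ℤ_2^× = {x ∈ ℤ_2 : v_2(x) = 0}. Here v_2(69/94) = v_2(num) − v_2(den) = -1; compare against these criteria.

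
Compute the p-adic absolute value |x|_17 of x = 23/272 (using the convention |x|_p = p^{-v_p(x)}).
|23/272|_17 = 17

Step 1 — compute v_17(x) by factoring powers of 17 out of the numerator and denominator: v_17(23/272) = -1. Step 2 — apply |x|_p = p^{-v_p(x)} = 17^{1} = 17.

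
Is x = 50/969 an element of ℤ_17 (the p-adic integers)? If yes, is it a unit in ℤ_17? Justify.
x ∉ ℤ_17 (v_17(x) = -1 < 0)

ℤ_17 = {x ∈ ℚ_17 : v_17(x) ≥ 0} and ℤ_17^× = {x ∈ ℤ_17 : v_17(x) = 0}. Here v_17(50/969) = v_17(num) − v_17(den) = -1; compare against these criteria.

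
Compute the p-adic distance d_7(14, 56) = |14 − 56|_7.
d_7(14, 56) = 1/7

Step 1 — x − y = 14 − 56 = -42. Step 2 — v_7(-42) = 1 (factor: -42 = −(7^1 · 6); the sign does not affect v_p). Step 3 — |x − y|_7 = 7^{-1} = 1/7.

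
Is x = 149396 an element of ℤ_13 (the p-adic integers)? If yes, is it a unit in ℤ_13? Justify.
x ∈ ℤ_13 but not a unit; v_13(x) = 3 > 0

ℤ_13 = {x ∈ ℚ_13 : v_13(x) ≥ 0} and ℤ_13^× = {x ∈ ℤ_13 : v_13(x) = 0}. Here v_13(149396) = v_13(num) − v_13(den) = 3; compare against these criteria.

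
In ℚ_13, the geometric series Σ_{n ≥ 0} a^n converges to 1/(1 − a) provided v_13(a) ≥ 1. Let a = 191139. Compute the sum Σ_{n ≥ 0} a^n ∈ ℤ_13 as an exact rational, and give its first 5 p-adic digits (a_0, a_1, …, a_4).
Σ a^n = 1/(1 − a) = -1/191138;  first 5 digits = (1, 0, 0, 9, 6)

v_13(a) = 3 ≥ 1, so the series converges in ℤ_13 to 1/(1 − a) = 1/(1 − 191139) = -1/191138. Expand this rational in ℤ_13: compute digits iteratively via d_i = x_i mod 13, x_{i+1} = (x_i − d_i)/13. The first 5 digits are (1, 0, 0, 9, 6).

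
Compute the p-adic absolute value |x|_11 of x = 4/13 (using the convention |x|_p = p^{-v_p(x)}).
|4/13|_11 = 1

Step 1 — compute v_11(x) by factoring powers of 11 out of the numerator and denominator: v_11(4/13) = 0. Step 2 — apply |x|_p = p^{-v_p(x)} = 11^{0} = 1.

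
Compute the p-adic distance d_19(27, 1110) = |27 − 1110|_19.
d_19(27, 1110) = 1/361

Step 1 — x − y = 27 − 1110 = -1083. Step 2 — v_19(-1083) = 2 (factor: -1083 = −(19^2 · 3); the sign does not affect v_p). Step 3 — |x − y|_19 = 19^{-2} = 1/361.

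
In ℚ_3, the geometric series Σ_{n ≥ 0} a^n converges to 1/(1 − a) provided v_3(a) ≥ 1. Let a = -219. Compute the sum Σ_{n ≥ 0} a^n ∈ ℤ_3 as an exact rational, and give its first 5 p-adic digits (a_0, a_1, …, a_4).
Σ a^n = 1/(1 − a) = 1/220;  first 5 digits = (1, 2, 0, 0, 2)

v_3(a) = 1 ≥ 1, so the series converges in ℤ_3 to 1/(1 − a) = 1/(1 − (-219)) = 1/220. Expand this rational in ℤ_3: compute digits iteratively via d_i = x_i mod 3, x_{i+1} = (x_i − d_i)/3. The first 5 digits are (1, 2, 0, 0, 2).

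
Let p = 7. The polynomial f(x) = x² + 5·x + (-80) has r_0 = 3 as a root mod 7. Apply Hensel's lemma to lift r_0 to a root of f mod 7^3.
r_2 = 115 (mod 343)

Hensel: r_{i+1} = r_i − f(r_i)·(f′(r_i))^{-1} mod 7^{i+2}, f′(x) = 2x + 5. Iterate:
  r_0 = 3 (mod 7)
  r_1 = 17 (mod 49)
  r_2 = 115 (mod 343)
Final: r = 115 satisfies f(r) ≡ 0 mod 7^3.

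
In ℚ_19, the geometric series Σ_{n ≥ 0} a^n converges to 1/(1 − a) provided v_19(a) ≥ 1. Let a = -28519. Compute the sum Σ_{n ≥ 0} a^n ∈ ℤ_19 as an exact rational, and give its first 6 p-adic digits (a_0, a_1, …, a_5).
Σ a^n = 1/(1 − a) = 1/28520;  first 6 digits = (1, 0, 16, 14, 8, 5)

v_19(a) = 2 ≥ 1, so the series converges in ℤ_19 to 1/(1 − a) = 1/(1 − (-28519)) = 1/28520. Expand this rational in ℤ_19: compute digits iteratively via d_i = x_i mod 19, x_{i+1} = (x_i − d_i)/19. The first 6 digits are (1, 0, 16, 14, 8, 5).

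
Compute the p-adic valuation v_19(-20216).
v_19(-20216) = 2

v_19(n) is the largest exponent k such that 19^k divides n. Factor out: -20216 = -19^2 · 56. (Sign doesn't affect v_p.) So v_19(-20216) = 2.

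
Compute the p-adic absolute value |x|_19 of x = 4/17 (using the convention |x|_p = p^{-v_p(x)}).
|4/17|_19 = 1

Step 1 — compute v_19(x) by factoring powers of 19 out of the numerator and denominator: v_19(4/17) = 0. Step 2 — apply |x|_p = p^{-v_p(x)} = 19^{0} = 1.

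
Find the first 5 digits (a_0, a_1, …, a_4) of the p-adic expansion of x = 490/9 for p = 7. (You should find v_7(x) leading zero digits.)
(a_0, …, a_4) = (0, 0, 5, 1, 6)

v_7(490/9) = 2, so a_0 = ... = a_1 = 0. Factor out: x = 7^2 · u with u = 10/9 a unit in ℤ_7. Expand u iteratively via a_{v+i} = u_i mod 7, u_{i+1} = (u_i − a_{v+i})/7:
  u_0 = 10/9;  a_2 = 5;  u_1 = (u_0 − 5)/7 = -5/9
  u_1 = -5/9;  a_3 = 1;  u_2 = (u_1 − 1)/7 = -2/9
  u_2 = -2/9;  a_4 = 6;  u_3 = (u_2 − 6)/7 = -8/9
Digits: (0, 0, 5, 1, 6).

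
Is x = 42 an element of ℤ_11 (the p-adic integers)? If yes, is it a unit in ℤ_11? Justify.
x ∈ ℤ_11^× (unit); v_11(x) = 0

ℤ_11 = {x ∈ ℚ_11 : v_11(x) ≥ 0} and ℤ_11^× = {x ∈ ℤ_11 : v_11(x) = 0}. Here v_11(42) = v_11(num) − v_11(den) = 0; compare against these criteria.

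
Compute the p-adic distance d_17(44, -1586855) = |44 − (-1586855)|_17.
d_17(44, -1586855) = 1/83521

Step 1 — x − y = 44 − (-1586855) = 1586899. Step 2 — v_17(1586899) = 4 (factor: 1586899 = (17^4 · 19); the sign does not affect v_p). Step 3 — |x − y|_17 = 17^{-4} = 1/83521.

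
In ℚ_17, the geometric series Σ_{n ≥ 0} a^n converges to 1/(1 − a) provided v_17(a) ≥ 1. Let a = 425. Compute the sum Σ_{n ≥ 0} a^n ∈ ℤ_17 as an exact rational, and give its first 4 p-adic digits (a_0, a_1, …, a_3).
Σ a^n = 1/(1 − a) = -1/424;  first 4 digits = (1, 8, 14, 4)

v_17(a) = 1 ≥ 1, so the series converges in ℤ_17 to 1/(1 − a) = 1/(1 − 425) = -1/424. Expand this rational in ℤ_17: compute digits iteratively via d_i = x_i mod 17, x_{i+1} = (x_i − d_i)/17. The first 4 digits are (1, 8, 14, 4).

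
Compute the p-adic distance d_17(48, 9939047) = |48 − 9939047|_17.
d_17(48, 9939047) = 1/1419857

Step 1 — x − y = 48 − 9939047 = -9938999. Step 2 — v_17(-9938999) = 5 (factor: -9938999 = −(17^5 · 7); the sign does not affect v_p). Step 3 — |x − y|_17 = 17^{-5} = 1/1419857.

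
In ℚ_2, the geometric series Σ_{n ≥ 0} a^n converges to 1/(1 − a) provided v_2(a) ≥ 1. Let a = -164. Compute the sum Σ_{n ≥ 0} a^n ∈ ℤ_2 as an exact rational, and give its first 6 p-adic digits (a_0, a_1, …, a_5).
Σ a^n = 1/(1 − a) = 1/165;  first 6 digits = (1, 0, 1, 1, 0, 1)

v_2(a) = 2 ≥ 1, so the series converges in ℤ_2 to 1/(1 − a) = 1/(1 − (-164)) = 1/165. Expand this rational in ℤ_2: compute digits iteratively via d_i = x_i mod 2, x_{i+1} = (x_i − d_i)/2. The first 6 digits are (1, 0, 1, 1, 0, 1).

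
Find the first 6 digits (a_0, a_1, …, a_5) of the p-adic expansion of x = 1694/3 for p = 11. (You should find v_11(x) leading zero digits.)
(a_0, …, a_5) = (0, 0, 1, 4, 7, 3)

v_11(1694/3) = 2, so a_0 = ... = a_1 = 0. Factor out: x = 11^2 · u with u = 14/3 a unit in ℤ_11. Expand u iteratively via a_{v+i} = u_i mod 11, u_{i+1} = (u_i − a_{v+i})/11:
  u_0 = 14/3;  a_2 = 1;  u_1 = (u_0 − 1)/11 = 1/3
  u_1 = 1/3;  a_3 = 4;  u_2 = (u_1 − 4)/11 = -1/3
  u_2 = -1/3;  a_4 = 7;  u_3 = (u_2 − 7)/11 = -2/3
  u_3 = -2/3;  a_5 = 3;  u_4 = (u_3 − 3)/11 = -1/3
Digits: (0, 0, 1, 4, 7, 3).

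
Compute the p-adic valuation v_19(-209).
v_19(-209) = 1

v_19(n) is the largest exponent k such that 19^k divides n. Factor out: -209 = -19^1 · 11. (Sign doesn't affect v_p.) So v_19(-209) = 1.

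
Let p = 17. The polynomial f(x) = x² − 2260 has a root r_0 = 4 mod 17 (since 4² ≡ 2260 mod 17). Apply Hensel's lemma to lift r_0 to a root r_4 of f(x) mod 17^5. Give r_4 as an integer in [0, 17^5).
r_4 = 1282722 (mod 1419857)

Hensel's recurrence: r_{i+1} = r_i − f(r_i)·(f′(r_i))^{-1} mod 17^{i+2}, with f′(x) = 2x. Iterate:
  r_0 = 4 (mod 17)
  r_1 = 140 (mod 289)
  r_2 = 429 (mod 4913)
  r_3 = 29907 (mod 83521)
  r_4 = 1282722 (mod 1419857)
Final: r_4 = 1282722, and one checks f(r_4) ≡ 0 mod 17^5.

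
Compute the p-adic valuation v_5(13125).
v_5(13125) = 4

v_5(n) is the largest exponent k such that 5^k divides n. Factor out: 13125 = 5^4 · 21. (Sign doesn't affect v_p.) So v_5(13125) = 4.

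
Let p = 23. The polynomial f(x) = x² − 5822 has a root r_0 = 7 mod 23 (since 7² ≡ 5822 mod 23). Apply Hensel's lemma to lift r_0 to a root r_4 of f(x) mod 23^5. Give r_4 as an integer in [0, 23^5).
r_4 = 3637181 (mod 6436343)

Hensel's recurrence: r_{i+1} = r_i − f(r_i)·(f′(r_i))^{-1} mod 23^{i+2}, with f′(x) = 2x. Iterate:
  r_0 = 7 (mod 23)
  r_1 = 306 (mod 529)
  r_2 = 11415 (mod 12167)
  r_3 = 279089 (mod 279841)
  r_4 = 3637181 (mod 6436343)
Final: r_4 = 3637181, and one checks f(r_4) ≡ 0 mod 23^5.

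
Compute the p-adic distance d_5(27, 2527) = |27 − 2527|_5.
d_5(27, 2527) = 1/625

Step 1 — x − y = 27 − 2527 = -2500. Step 2 — v_5(-2500) = 4 (factor: -2500 = −(5^4 · 4); the sign does not affect v_p). Step 3 — |x − y|_5 = 5^{-4} = 1/625.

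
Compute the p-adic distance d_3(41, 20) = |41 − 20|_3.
d_3(41, 20) = 1/3

Step 1 — x − y = 41 − 20 = 21. Step 2 — v_3(21) = 1 (factor: 21 = (3^1 · 7); the sign does not affect v_p). Step 3 — |x − y|_3 = 3^{-1} = 1/3.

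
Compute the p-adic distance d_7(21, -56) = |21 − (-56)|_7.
d_7(21, -56) = 1/7

Step 1 — x − y = 21 − (-56) = 77. Step 2 — v_7(77) = 1 (factor: 77 = (7^1 · 11); the sign does not affect v_p). Step 3 — |x − y|_7 = 7^{-1} = 1/7.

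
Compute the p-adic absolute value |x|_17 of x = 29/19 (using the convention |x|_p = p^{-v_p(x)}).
|29/19|_17 = 1

Step 1 — compute v_17(x) by factoring powers of 17 out of the numerator and denominator: v_17(29/19) = 0. Step 2 — apply |x|_p = p^{-v_p(x)} = 17^{0} = 1.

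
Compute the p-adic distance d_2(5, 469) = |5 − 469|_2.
d_2(5, 469) = 1/16

Step 1 — x − y = 5 − 469 = -464. Step 2 — v_2(-464) = 4 (factor: -464 = −(2^4 · 29); the sign does not affect v_p). Step 3 — |x − y|_2 = 2^{-4} = 1/16.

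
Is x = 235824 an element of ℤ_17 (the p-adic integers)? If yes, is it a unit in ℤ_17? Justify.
x ∈ ℤ_17 but not a unit; v_17(x) = 3 > 0

ℤ_17 = {x ∈ ℚ_17 : v_17(x) ≥ 0} and ℤ_17^× = {x ∈ ℤ_17 : v_17(x) = 0}. Here v_17(235824) = v_17(num) − v_17(den) = 3; compare against these criteria.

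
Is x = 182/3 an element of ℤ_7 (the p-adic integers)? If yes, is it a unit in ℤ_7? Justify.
x ∈ ℤ_7 but not a unit; v_7(x) = 1 > 0

ℤ_7 = {x ∈ ℚ_7 : v_7(x) ≥ 0} and ℤ_7^× = {x ∈ ℤ_7 : v_7(x) = 0}. Here v_7(182/3) = v_7(num) − v_7(den) = 1; compare against these criteria.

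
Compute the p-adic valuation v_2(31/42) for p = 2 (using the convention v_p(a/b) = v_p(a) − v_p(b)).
v_2(31/42) = -1

Factor powers of 2 from the numerator and denominator of the reduced fraction: 31 = 2^0 · 31 and 42 = 2^1 · 21. Apply v_p(a/b) = v_p(a) − v_p(b): v_2(31/42) = 0 − 1 = -1.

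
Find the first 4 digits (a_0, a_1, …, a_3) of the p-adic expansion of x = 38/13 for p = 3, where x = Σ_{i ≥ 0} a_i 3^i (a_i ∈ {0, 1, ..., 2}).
(a_0, …, a_3) = (2, 1, 0, 2)

v_3(38/13) = 0 (numerator and denominator both coprime to 3), so x ∈ ℤ_3^×. Compute digits iteratively via a_i = x_i mod 3, x_{i+1} = (x_i − a_i)/3, with x_0 = x:
  x_0 = 38/13;  a_0 = 2;  x_1 = (x_0 − 2)/3 = 4/13
  x_1 = 4/13;  a_1 = 1;  x_2 = (x_1 − 1)/3 = -3/13
  x_2 = -3/13;  a_2 = 0;  x_3 = (x_2 − 0)/3 = -1/13
  x_3 = -1/13;  a_3 = 2;  x_4 = (x_3 − 2)/3 = -9/13
Digits: (2, 1, 0, 2).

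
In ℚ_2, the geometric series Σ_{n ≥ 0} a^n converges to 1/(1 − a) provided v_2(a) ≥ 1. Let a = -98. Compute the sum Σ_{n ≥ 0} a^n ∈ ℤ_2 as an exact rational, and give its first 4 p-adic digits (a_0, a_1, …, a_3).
Σ a^n = 1/(1 − a) = 1/99;  first 4 digits = (1, 1, 0, 1)

v_2(a) = 1 ≥ 1, so the series converges in ℤ_2 to 1/(1 − a) = 1/(1 − (-98)) = 1/99. Expand this rational in ℤ_2: compute digits iteratively via d_i = x_i mod 2, x_{i+1} = (x_i − d_i)/2. The first 4 digits are (1, 1, 0, 1).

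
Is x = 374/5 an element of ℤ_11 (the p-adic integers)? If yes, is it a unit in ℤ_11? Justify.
x ∈ ℤ_11 but not a unit; v_11(x) = 1 > 0

ℤ_11 = {x ∈ ℚ_11 : v_11(x) ≥ 0} and ℤ_11^× = {x ∈ ℤ_11 : v_11(x) = 0}. Here v_11(374/5) = v_11(num) − v_11(den) = 1; compare against these criteria.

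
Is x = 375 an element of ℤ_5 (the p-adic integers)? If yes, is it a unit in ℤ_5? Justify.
x ∈ ℤ_5 but not a unit; v_5(x) = 3 > 0

ℤ_5 = {x ∈ ℚ_5 : v_5(x) ≥ 0} and ℤ_5^× = {x ∈ ℤ_5 : v_5(x) = 0}. Here v_5(375) = v_5(num) − v_5(den) = 3; compare against these criteria.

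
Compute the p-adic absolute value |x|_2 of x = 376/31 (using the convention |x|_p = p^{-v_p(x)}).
|376/31|_2 = 1/8

Step 1 — compute v_2(x) by factoring powers of 2 out of the numerator and denominator: v_2(376/31) = 3. Step 2 — apply |x|_p = p^{-v_p(x)} = 2^{-3} = 1/8.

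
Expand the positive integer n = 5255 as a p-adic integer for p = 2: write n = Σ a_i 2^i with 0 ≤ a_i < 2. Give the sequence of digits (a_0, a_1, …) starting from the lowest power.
(a_0, a_1, …) = (1, 1, 1, 0, 0, 0, 0, 1, 0, 0, 1, 0, 1)

Repeated division by 2 gives the digits low-to-high: 5255 = 1 + 1·2^1 + 1·2^2 + 1·2^7 + 1·2^10 + 1·2^12. Digit sequence: (1, 1, 1, 0, 0, 0, 0, 1, 0, 0, 1, 0, 1).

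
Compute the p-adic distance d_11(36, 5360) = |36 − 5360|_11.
d_11(36, 5360) = 1/1331

Step 1 — x − y = 36 − 5360 = -5324. Step 2 — v_11(-5324) = 3 (factor: -5324 = −(11^3 · 4); the sign does not affect v_p). Step 3 — |x − y|_11 = 11^{-3} = 1/1331.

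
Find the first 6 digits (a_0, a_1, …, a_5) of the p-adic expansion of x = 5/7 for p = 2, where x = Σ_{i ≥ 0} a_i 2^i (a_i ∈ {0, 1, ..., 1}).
(a_0, …, a_5) = (1, 1, 0, 0, 1, 0)

v_2(5/7) = 0 (numerator and denominator both coprime to 2), so x ∈ ℤ_2^×. Compute digits iteratively via a_i = x_i mod 2, x_{i+1} = (x_i − a_i)/2, with x_0 = x:
  x_0 = 5/7;  a_0 = 1;  x_1 = (x_0 − 1)/2 = -1/7
  x_1 = -1/7;  a_1 = 1;  x_2 = (x_1 − 1)/2 = -4/7
  x_2 = -4/7;  a_2 = 0;  x_3 = (x_2 − 0)/2 = -2/7
  x_3 = -2/7;  a_3 = 0;  x_4 = (x_3 − 0)/2 = -1/7
  x_4 = -1/7;  a_4 = 1;  x_5 = (x_4 − 1)/2 = -4/7
  x_5 = -4/7;  a_5 = 0;  x_6 = (x_5 − 0)/2 = -2/7
Digits: (1, 1, 0, 0, 1, 0).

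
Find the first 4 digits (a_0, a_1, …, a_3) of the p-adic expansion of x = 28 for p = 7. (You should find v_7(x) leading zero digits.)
(a_0, …, a_3) = (0, 4, 0, 0)

v_7(28) = 1, so a_0 = ... = a_0 = 0. Factor out: x = 7^1 · u with u = 4 a unit in ℤ_7. Expand u iteratively via a_{v+i} = u_i mod 7, u_{i+1} = (u_i − a_{v+i})/7:
  u_0 = 4;  a_1 = 4;  u_1 = (u_0 − 4)/7 = 0
  u_1 = 0;  a_2 = 0;  u_2 = (u_1 − 0)/7 = 0
  u_2 = 0;  a_3 = 0;  u_3 = (u_2 − 0)/7 = 0
Digits: (0, 4, 0, 0).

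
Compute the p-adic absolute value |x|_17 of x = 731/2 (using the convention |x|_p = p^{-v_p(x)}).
|731/2|_17 = 1/17

Step 1 — compute v_17(x) by factoring powers of 17 out of the numerator and denominator: v_17(731/2) = 1. Step 2 — apply |x|_p = p^{-v_p(x)} = 17^{-1} = 1/17.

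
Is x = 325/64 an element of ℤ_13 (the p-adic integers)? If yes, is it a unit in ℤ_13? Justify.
x ∈ ℤ_13 but not a unit; v_13(x) = 1 > 0

ℤ_13 = {x ∈ ℚ_13 : v_13(x) ≥ 0} and ℤ_13^× = {x ∈ ℤ_13 : v_13(x) = 0}. Here v_13(325/64) = v_13(num) − v_13(den) = 1; compare against these criteria.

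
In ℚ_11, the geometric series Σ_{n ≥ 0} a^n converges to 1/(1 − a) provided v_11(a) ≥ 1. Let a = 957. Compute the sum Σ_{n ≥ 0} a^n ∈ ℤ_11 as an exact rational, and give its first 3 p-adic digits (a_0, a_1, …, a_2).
Σ a^n = 1/(1 − a) = -1/956;  first 3 digits = (1, 10, 8)

v_11(a) = 1 ≥ 1, so the series converges in ℤ_11 to 1/(1 − a) = 1/(1 − 957) = -1/956. Expand this rational in ℤ_11: compute digits iteratively via d_i = x_i mod 11, x_{i+1} = (x_i − d_i)/11. The first 3 digits are (1, 10, 8).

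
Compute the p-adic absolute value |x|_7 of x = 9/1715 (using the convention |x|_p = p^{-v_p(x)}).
|9/1715|_7 = 343

Step 1 — compute v_7(x) by factoring powers of 7 out of the numerator and denominator: v_7(9/1715) = -3. Step 2 — apply |x|_p = p^{-v_p(x)} = 7^{3} = 343.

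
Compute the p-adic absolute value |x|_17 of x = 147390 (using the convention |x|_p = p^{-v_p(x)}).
|147390|_17 = 1/4913

Step 1 — compute v_17(x) by factoring powers of 17 out of the numerator and denominator: v_17(147390) = 3. Step 2 — apply |x|_p = p^{-v_p(x)} = 17^{-3} = 1/4913.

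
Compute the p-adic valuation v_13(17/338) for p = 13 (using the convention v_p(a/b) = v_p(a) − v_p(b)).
v_13(17/338) = -2

Factor powers of 13 from the numerator and denominator of the reduced fraction: 17 = 13^0 · 17 and 338 = 13^2 · 2. Apply v_p(a/b) = v_p(a) − v_p(b): v_13(17/338) = 0 − 2 = -2.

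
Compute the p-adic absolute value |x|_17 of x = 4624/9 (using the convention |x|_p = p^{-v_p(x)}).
|4624/9|_17 = 1/289

Step 1 — compute v_17(x) by factoring powers of 17 out of the numerator and denominator: v_17(4624/9) = 2. Step 2 — apply |x|_p = p^{-v_p(x)} = 17^{-2} = 1/289.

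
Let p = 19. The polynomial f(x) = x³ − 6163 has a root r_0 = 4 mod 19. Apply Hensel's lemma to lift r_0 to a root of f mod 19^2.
r_1 = 289 (mod 361)

Hensel: r_{i+1} = r_i − f(r_i)/f′(r_i) mod 19^{i+2}, where f′(x) = 3x². Iterate:
  r_0 = 4 (mod 19)
  r_1 = 289 (mod 361)
Final: r = 289 with f(r) ≡ 0 mod 19^2.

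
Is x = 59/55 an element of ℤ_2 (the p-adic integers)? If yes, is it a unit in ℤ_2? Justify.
x ∈ ℤ_2^× (unit); v_2(x) = 0

ℤ_2 = {x ∈ ℚ_2 : v_2(x) ≥ 0} and ℤ_2^× = {x ∈ ℤ_2 : v_2(x) = 0}. Here v_2(59/55) = v_2(num) − v_2(den) = 0; compare against these criteria.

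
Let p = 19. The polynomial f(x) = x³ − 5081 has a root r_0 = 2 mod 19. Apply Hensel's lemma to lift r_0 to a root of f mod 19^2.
r_1 = 154 (mod 361)

Hensel: r_{i+1} = r_i − f(r_i)/f′(r_i) mod 19^{i+2}, where f′(x) = 3x². Iterate:
  r_0 = 2 (mod 19)
  r_1 = 154 (mod 361)
Final: r = 154 with f(r) ≡ 0 mod 19^2.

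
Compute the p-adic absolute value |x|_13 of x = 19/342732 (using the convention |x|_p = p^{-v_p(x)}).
|19/342732|_13 = 28561

Step 1 — compute v_13(x) by factoring powers of 13 out of the numerator and denominator: v_13(19/342732) = -4. Step 2 — apply |x|_p = p^{-v_p(x)} = 13^{4} = 28561.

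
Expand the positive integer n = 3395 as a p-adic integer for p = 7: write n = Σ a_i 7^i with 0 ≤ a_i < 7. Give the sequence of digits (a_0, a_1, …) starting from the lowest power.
(a_0, a_1, …) = (0, 2, 6, 2, 1)

Repeated division by 7 gives the digits low-to-high: 3395 = 2·7^1 + 6·7^2 + 2·7^3 + 1·7^4. Digit sequence: (0, 2, 6, 2, 1).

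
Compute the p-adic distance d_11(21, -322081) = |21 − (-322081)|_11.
d_11(21, -322081) = 1/161051

Step 1 — x − y = 21 − (-322081) = 322102. Step 2 — v_11(322102) = 5 (factor: 322102 = (11^5 · 2); the sign does not affect v_p). Step 3 — |x − y|_11 = 11^{-5} = 1/161051.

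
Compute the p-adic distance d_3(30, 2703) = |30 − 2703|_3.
d_3(30, 2703) = 1/243

Step 1 — x − y = 30 − 2703 = -2673. Step 2 — v_3(-2673) = 5 (factor: -2673 = −(3^5 · 11); the sign does not affect v_p). Step 3 — |x − y|_3 = 3^{-5} = 1/243.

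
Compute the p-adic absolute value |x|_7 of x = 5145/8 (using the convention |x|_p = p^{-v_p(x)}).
|5145/8|_7 = 1/343

Step 1 — compute v_7(x) by factoring powers of 7 out of the numerator and denominator: v_7(5145/8) = 3. Step 2 — apply |x|_p = p^{-v_p(x)} = 7^{-3} = 1/343.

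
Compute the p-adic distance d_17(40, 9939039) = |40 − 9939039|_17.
d_17(40, 9939039) = 1/1419857

Step 1 — x − y = 40 − 9939039 = -9938999. Step 2 — v_17(-9938999) = 5 (factor: -9938999 = −(17^5 · 7); the sign does not affect v_p). Step 3 — |x − y|_17 = 17^{-5} = 1/1419857.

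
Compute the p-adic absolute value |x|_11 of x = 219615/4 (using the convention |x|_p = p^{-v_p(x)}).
|219615/4|_11 = 1/14641

Step 1 — compute v_11(x) by factoring powers of 11 out of the numerator and denominator: v_11(219615/4) = 4. Step 2 — apply |x|_p = p^{-v_p(x)} = 11^{-4} = 1/14641.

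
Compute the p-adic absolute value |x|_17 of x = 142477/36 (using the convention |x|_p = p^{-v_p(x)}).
|142477/36|_17 = 1/4913

Step 1 — compute v_17(x) by factoring powers of 17 out of the numerator and denominator: v_17(142477/36) = 3. Step 2 — apply |x|_p = p^{-v_p(x)} = 17^{-3} = 1/4913.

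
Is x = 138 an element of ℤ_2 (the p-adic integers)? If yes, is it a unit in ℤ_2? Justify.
x ∈ ℤ_2 but not a unit; v_2(x) = 1 > 0

ℤ_2 = {x ∈ ℚ_2 : v_2(x) ≥ 0} and ℤ_2^× = {x ∈ ℤ_2 : v_2(x) = 0}. Here v_2(138) = v_2(num) − v_2(den) = 1; compare against these criteria.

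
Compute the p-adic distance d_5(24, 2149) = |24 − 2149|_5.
d_5(24, 2149) = 1/125

Step 1 — x − y = 24 − 2149 = -2125. Step 2 — v_5(-2125) = 3 (factor: -2125 = −(5^3 · 17); the sign does not affect v_p). Step 3 — |x − y|_5 = 5^{-3} = 1/125.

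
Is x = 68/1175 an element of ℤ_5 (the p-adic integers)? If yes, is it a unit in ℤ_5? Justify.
x ∉ ℤ_5 (v_5(x) = -2 < 0)

ℤ_5 = {x ∈ ℚ_5 : v_5(x) ≥ 0} and ℤ_5^× = {x ∈ ℤ_5 : v_5(x) = 0}. Here v_5(68/1175) = v_5(num) − v_5(den) = -2; compare against these criteria.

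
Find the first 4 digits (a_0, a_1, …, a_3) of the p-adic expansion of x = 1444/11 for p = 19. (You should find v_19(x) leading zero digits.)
(a_0, …, a_3) = (0, 0, 9, 3)

v_19(1444/11) = 2, so a_0 = ... = a_1 = 0. Factor out: x = 19^2 · u with u = 4/11 a unit in ℤ_19. Expand u iteratively via a_{v+i} = u_i mod 19, u_{i+1} = (u_i − a_{v+i})/19:
  u_0 = 4/11;  a_2 = 9;  u_1 = (u_0 − 9)/19 = -5/11
  u_1 = -5/11;  a_3 = 3;  u_2 = (u_1 − 3)/19 = -2/11
Digits: (0, 0, 9, 3).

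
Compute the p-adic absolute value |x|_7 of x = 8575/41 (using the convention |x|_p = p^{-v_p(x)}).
|8575/41|_7 = 1/343

Step 1 — compute v_7(x) by factoring powers of 7 out of the numerator and denominator: v_7(8575/41) = 3. Step 2 — apply |x|_p = p^{-v_p(x)} = 7^{-3} = 1/343.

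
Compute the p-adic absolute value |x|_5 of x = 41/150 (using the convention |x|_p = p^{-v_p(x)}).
|41/150|_5 = 25

Step 1 — compute v_5(x) by factoring powers of 5 out of the numerator and denominator: v_5(41/150) = -2. Step 2 — apply |x|_p = p^{-v_p(x)} = 5^{2} = 25.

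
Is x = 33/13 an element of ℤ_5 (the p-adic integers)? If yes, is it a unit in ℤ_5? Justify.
x ∈ ℤ_5^× (unit); v_5(x) = 0

ℤ_5 = {x ∈ ℚ_5 : v_5(x) ≥ 0} and ℤ_5^× = {x ∈ ℤ_5 : v_5(x) = 0}. Here v_5(33/13) = v_5(num) − v_5(den) = 0; compare against these criteria.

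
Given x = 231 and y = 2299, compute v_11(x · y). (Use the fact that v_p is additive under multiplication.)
v_11(531069) = 3

v_p(x) = 1 (factor: 231 = 11^1 · 21); v_p(y) = 2 (factor: 2299 = 11^2 · 19). Additivity: v_p(xy) = v_p(x) + v_p(y) = 1 + 2 = 3. (Direct check: xy = 531069 = 11^3 · (399).)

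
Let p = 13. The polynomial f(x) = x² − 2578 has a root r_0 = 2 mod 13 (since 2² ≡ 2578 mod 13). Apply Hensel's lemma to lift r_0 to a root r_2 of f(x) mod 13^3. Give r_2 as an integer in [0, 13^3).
r_2 = 1068 (mod 2197)

Hensel's recurrence: r_{i+1} = r_i − f(r_i)·(f′(r_i))^{-1} mod 13^{i+2}, with f′(x) = 2x. Iterate:
  r_0 = 2 (mod 13)
  r_1 = 54 (mod 169)
  r_2 = 1068 (mod 2197)
Final: r_2 = 1068, and one checks f(r_2) ≡ 0 mod 13^3.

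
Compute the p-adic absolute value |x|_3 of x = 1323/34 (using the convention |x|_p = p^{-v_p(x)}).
|1323/34|_3 = 1/27

Step 1 — compute v_3(x) by factoring powers of 3 out of the numerator and denominator: v_3(1323/34) = 3. Step 2 — apply |x|_p = p^{-v_p(x)} = 3^{-3} = 1/27.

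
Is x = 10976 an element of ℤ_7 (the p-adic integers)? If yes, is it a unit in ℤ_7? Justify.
x ∈ ℤ_7 but not a unit; v_7(x) = 3 > 0

ℤ_7 = {x ∈ ℚ_7 : v_7(x) ≥ 0} and ℤ_7^× = {x ∈ ℤ_7 : v_7(x) = 0}. Here v_7(10976) = v_7(num) − v_7(den) = 3; compare against these criteria.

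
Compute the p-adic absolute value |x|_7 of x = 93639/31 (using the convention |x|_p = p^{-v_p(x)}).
|93639/31|_7 = 1/2401

Step 1 — compute v_7(x) by factoring powers of 7 out of the numerator and denominator: v_7(93639/31) = 4. Step 2 — apply |x|_p = p^{-v_p(x)} = 7^{-4} = 1/2401.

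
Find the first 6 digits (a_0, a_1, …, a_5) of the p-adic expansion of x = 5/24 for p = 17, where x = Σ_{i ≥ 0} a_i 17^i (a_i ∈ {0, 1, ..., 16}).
(a_0, …, a_5) = (8, 13, 7, 13, 7, 13)

v_17(5/24) = 0 (numerator and denominator both coprime to 17), so x ∈ ℤ_17^×. Compute digits iteratively via a_i = x_i mod 17, x_{i+1} = (x_i − a_i)/17, with x_0 = x:
  x_0 = 5/24;  a_0 = 8;  x_1 = (x_0 − 8)/17 = -11/24
  x_1 = -11/24;  a_1 = 13;  x_2 = (x_1 − 13)/17 = -19/24
  x_2 = -19/24;  a_2 = 7;  x_3 = (x_2 − 7)/17 = -11/24
  x_3 = -11/24;  a_3 = 13;  x_4 = (x_3 − 13)/17 = -19/24
  x_4 = -19/24;  a_4 = 7;  x_5 = (x_4 − 7)/17 = -11/24
  x_5 = -11/24;  a_5 = 13;  x_6 = (x_5 − 13)/17 = -19/24
Digits: (8, 13, 7, 13, 7, 13).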